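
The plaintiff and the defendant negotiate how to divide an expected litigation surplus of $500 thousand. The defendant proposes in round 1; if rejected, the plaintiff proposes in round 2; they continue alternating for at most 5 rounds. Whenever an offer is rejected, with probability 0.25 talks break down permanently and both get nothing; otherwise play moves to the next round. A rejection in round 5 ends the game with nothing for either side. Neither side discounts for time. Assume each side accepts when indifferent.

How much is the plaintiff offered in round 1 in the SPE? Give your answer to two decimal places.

146.48

By backward induction:
Round 5 (the defendant proposes): the plaintiff will accept anything ≥ 0, so the defendant offers 0 and keeps 500.
Round 4 (the plaintiff proposes): rejecting gives the defendant an expected 0.75 × 500 = 375. The plaintiff offers 375 and keeps 500 − 375 = 125.
Round 3 (the defendant proposes): rejecting gives the plaintiff an expected 0.75 × 125 = 93.75; the defendant offers that and keeps 406.25.
Round 2 (the plaintiff proposes): rejecting gives the defendant an expected 0.75 × 406.25 = 304.6875. The plaintiff offers 304.6875 and keeps 500 − 304.6875 = 195.3125.
Round 1 (the defendant proposes): rejecting gives the plaintiff an expected 0.75 × 195.3125 = 146.484375, so the defendant offers 146.484375, keeping 353.515625.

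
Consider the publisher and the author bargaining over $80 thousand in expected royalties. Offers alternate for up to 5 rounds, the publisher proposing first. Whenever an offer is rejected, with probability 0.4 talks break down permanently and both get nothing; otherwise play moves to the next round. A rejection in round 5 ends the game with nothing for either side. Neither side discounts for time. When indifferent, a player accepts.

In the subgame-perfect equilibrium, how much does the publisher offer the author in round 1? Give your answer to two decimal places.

26.11

Round 5 (the publisher proposes): rejection yields 0 for the author; the publisher offers 0 and keeps 80.
Round 4 (the author proposes): rejecting gives the publisher an expected 0.6 × 80 = 48. The author offers 48 and keeps 80 − 48 = 32.
Round 3 (the publisher proposes): rejecting gives the author an expected 0.6 × 32 = 19.2, so the publisher offers 19.2, keeping 60.8.
Round 2 (the author proposes): rejecting gives the publisher an expected 0.6 × 60.8 = 36.48, so the author offers 36.48, keeping 43.52.
Round 1 (the publisher proposes): rejecting gives the author an expected 0.6 × 43.52 = 26.112. The publisher offers 26.112 and keeps 80 − 26.112 = 53.888.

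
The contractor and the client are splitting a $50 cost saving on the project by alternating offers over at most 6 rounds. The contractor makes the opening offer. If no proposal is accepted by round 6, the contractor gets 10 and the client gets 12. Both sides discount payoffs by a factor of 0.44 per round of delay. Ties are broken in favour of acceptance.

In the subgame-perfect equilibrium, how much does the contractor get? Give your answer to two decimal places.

34.64

Round 6 (the client proposes): the contractor gets 10 if talks fail, so the client offers 10 and keeps 40.
Round 5 (the contractor proposes): the client can get 40 next round, worth 0.44 × 40 = 17.6 now. The contractor offers 17.6 and keeps 50 − 17.6 = 32.4.
Round 4 (the client proposes): the contractor can get 32.4 next round, worth 0.44 × 32.4 = 14.256 now, so the client offers 14.256, keeping 35.744.
Round 3 (the contractor proposes): the client can get 35.744 next round, worth 0.44 × 35.744 = 15.72736 now, so the contractor offers 15.72736, keeping 34.27264.
Round 2 (the client proposes): the contractor can get 34.27264 next round, worth 0.44 × 34.27264 = 15.0799616 now, so the client offers 15.0799616, keeping 34.9200384.
Round 1 (the contractor proposes): the client can get 34.9200384 next round, worth 0.44 × 34.9200384 = 15.364816896 now. The contractor offers 15.364816896 and keeps 50 − 15.364816896 = 34.635183104.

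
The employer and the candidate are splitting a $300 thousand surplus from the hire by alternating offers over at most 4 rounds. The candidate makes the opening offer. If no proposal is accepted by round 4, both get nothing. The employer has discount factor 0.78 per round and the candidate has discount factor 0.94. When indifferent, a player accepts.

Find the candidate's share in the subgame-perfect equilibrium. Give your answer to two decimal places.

Work backward from the last round.
Round 4 (the employer proposes): the candidate will accept anything ≥ 0, so the employer offers 0 and keeps 300.
Round 3 (the candidate proposes): the employer can get 300 next round, worth 0.78 × 300 = 234 now. The candidate offers 234 and keeps 300 − 234 = 66.
Round 2 (the employer proposes): the candidate can get 66 next round, worth 0.94 × 66 = 62.04 now. The employer offers 62.04 and keeps 300 − 62.04 = 237.96.
Round 1 (the candidate proposes): the employer can get 237.96 next round, worth 0.78 × 237.96 = 185.6088 now, so the candidate offers 185.6088, keeping 114.3912.

114.39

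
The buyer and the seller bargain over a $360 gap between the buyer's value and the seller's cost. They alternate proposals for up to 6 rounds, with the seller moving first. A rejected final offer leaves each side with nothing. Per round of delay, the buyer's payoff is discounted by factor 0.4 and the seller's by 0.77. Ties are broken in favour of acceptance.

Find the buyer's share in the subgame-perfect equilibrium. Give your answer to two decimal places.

By backward induction:
Round 6 (the buyer proposes): the seller will accept anything ≥ 0, so the buyer offers 0 and keeps 360.
Round 5 (the seller proposes): the buyer can get 360 next round, worth 0.4 × 360 = 144 now, so the seller offers 144, keeping 216.
Round 4 (the buyer proposes): the seller can get 216 next round, worth 0.77 × 216 = 166.32 now; the buyer offers that and keeps 193.68.
Round 3 (the seller proposes): the buyer can get 193.68 next round, worth 0.4 × 193.68 = 77.472 now. The seller offers 77.472 and keeps 360 − 77.472 = 282.528.
Round 2 (the buyer proposes): the seller can get 282.528 next round, worth 0.77 × 282.528 = 217.54656 now, so the buyer offers 217.54656, keeping 142.45344.
Round 1 (the seller proposes): the buyer can get 142.45344 next round, worth 0.4 × 142.45344 = 56.981376 now, so the seller offers 56.981376, keeping 303.018624.

56.98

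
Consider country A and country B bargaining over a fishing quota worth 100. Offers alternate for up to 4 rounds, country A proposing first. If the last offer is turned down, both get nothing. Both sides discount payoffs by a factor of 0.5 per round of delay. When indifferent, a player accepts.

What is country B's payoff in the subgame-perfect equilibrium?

37.5

Solve by backward induction from round 4.
Round 4 (country B proposes): rejection yields 0 for country A; country B offers 0 and keeps 100.
Round 3 (country A proposes): country B can get 100 next round, worth 0.5 × 100 = 50 now, so country A offers 50, keeping 50.
Round 2 (country B proposes): country A can get 50 next round, worth 0.5 × 50 = 25 now. Country B offers 25 and keeps 100 − 25 = 75.
Round 1 (country A proposes): country B can get 75 next round, worth 0.5 × 75 = 37.5 now, so country A offers 37.5, keeping 62.5.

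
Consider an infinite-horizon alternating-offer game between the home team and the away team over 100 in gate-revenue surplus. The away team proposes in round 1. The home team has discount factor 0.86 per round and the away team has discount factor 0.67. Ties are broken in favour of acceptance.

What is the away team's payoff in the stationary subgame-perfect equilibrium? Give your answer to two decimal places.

33.03

When the away team proposes, the home team accepts any offer worth at least 0.86 times what the home team would get by proposing next round; and vice versa.
This gives x = 100 − 0.86y and y = 100 − 0.67x, where x and y are each side's share when it proposes.
Hence (1 − 0.86·0.67)x = 100(1 − 0.86), i.e. 0.4238·x = 14.
x ≈ 33.0345; the home team's share is 100 − x ≈ 66.9655.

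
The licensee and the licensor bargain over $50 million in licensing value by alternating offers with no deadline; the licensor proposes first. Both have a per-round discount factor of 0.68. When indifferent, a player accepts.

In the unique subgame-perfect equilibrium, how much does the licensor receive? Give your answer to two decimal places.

When the licensor proposes, the licensee accepts any offer worth at least 0.68 times what the licensee would get by proposing next round; and vice versa.
This gives x = 50 − 0.68y and y = 50 − 0.68x, where x and y are each side's share when it proposes.
Hence (1 − 0.68·0.68)x = 50(1 − 0.68), i.e. 0.5376·x = 16.
x ≈ 29.7619; the licensee's share is 50 − x ≈ 20.2381.

29.76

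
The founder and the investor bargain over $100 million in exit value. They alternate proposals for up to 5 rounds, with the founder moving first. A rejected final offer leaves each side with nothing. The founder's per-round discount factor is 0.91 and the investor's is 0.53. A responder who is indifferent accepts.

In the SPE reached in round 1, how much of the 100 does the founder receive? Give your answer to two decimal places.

92.93

Round 5 (the founder proposes): the investor will accept anything ≥ 0, so the founder offers 0 and keeps 100.
Round 4 (the investor proposes): the founder can get 100 next round, worth 0.91 × 100 = 91 now; the investor offers that and keeps 9.
Round 3 (the founder proposes): the investor can get 9 next round, worth 0.53 × 9 = 4.77 now. The founder offers 4.77 and keeps 100 − 4.77 = 95.23.
Round 2 (the investor proposes): the founder can get 95.23 next round, worth 0.91 × 95.23 = 86.6593 now. The investor offers 86.6593 and keeps 100 − 86.6593 = 13.3407.
Round 1 (the founder proposes): the investor can get 13.3407 next round, worth 0.53 × 13.3407 = 7.070571 now. The founder offers 7.070571 and keeps 100 − 7.070571 = 92.929429.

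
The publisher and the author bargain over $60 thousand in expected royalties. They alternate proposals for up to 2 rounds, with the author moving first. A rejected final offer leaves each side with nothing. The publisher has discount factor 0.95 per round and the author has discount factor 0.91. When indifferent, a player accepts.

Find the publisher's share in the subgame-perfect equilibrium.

Round 2 (the publisher proposes): the author will accept anything ≥ 0, so the publisher offers 0 and keeps 60.
Round 1 (the author proposes): the publisher can get 60 next round, worth 0.95 × 60 = 57 now. The author offers 57 and keeps 60 − 57 = 3.

57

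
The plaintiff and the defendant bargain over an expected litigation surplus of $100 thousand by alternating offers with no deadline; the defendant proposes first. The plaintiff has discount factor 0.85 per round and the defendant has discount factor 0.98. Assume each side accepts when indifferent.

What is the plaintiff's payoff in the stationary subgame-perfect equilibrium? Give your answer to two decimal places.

10.18

In a stationary SPE each proposer offers the other exactly their discounted continuation value.
If the defendant keeps x when proposing and the plaintiff keeps y when proposing, then x = 100 − 0.85y and y = 100 − 0.98x.
Solving: x = 100(1 − 0.85) / (1 − 0.98·0.85) = 15 / 0.167 ≈ 89.8204.
The plaintiff gets 100 − 89.8204 ≈ 10.1796.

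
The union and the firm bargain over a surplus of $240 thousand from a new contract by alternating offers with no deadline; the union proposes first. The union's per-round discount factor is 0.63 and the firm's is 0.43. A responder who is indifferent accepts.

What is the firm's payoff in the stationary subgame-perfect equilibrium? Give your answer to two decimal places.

Let x be the union's share when the union proposes and y be the firm's share when the firm proposes.
The firm accepts iff offered ≥ 0.43·y, so x = 240 − 0.43y. Symmetrically y = 240 − 0.63x.
Substituting: x = 240 − 0.43(240 − 0.63x), giving x(1 − 0.63·0.43) = 240(1 − 0.43).
So x = 240 × 0.57 / 0.7291 ≈ 187.6286, and the firm receives 240 − x ≈ 52.3714.

52.37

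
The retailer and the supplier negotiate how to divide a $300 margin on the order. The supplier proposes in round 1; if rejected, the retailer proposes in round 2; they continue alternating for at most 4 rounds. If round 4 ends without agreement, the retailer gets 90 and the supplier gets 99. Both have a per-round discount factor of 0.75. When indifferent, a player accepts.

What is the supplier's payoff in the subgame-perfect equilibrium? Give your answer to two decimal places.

Round 4 (the retailer proposes): the supplier gets 99 if talks fail, so the retailer offers 99 and keeps 201.
Round 3 (the supplier proposes): the retailer can get 201 next round, worth 0.75 × 201 = 150.75 now. The supplier offers 150.75 and keeps 300 − 150.75 = 149.25.
Round 2 (the retailer proposes): the supplier can get 149.25 next round, worth 0.75 × 149.25 = 111.9375 now; the retailer offers that and keeps 188.0625.
Round 1 (the supplier proposes): the retailer can get 188.0625 next round, worth 0.75 × 188.0625 = 141.046875 now; the supplier offers that and keeps 158.953125.

158.95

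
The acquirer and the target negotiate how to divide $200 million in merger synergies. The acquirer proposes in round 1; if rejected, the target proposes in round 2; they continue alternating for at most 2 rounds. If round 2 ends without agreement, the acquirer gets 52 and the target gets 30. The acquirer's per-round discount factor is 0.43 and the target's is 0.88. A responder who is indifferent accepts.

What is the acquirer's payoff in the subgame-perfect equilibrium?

By backward induction:
Round 2 (the target proposes): the acquirer gets 52 if talks fail, so the target offers 52 and keeps 148.
Round 1 (the acquirer proposes): the target can get 148 next round, worth 0.88 × 148 = 130.24 now. The acquirer offers 130.24 and keeps 200 − 130.24 = 69.76.

69.76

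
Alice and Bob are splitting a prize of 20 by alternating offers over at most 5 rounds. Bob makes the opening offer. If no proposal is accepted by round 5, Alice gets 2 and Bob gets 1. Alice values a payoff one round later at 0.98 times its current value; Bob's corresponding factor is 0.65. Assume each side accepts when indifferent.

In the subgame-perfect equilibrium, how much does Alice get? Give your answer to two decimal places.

12.04

Round 5 (Bob proposes): Alice gets 2 if talks fail, so Bob offers 2 and keeps 18.
Round 4 (Alice proposes): Bob can get 18 next round, worth 0.65 × 18 = 11.7 now; Alice offers that and keeps 8.3.
Round 3 (Bob proposes): Alice can get 8.3 next round, worth 0.98 × 8.3 = 8.134 now; Bob offers that and keeps 11.866.
Round 2 (Alice proposes): Bob can get 11.866 next round, worth 0.65 × 11.866 = 7.7129 now; Alice offers that and keeps 12.2871.
Round 1 (Bob proposes): Alice can get 12.2871 next round, worth 0.98 × 12.2871 = 12.041358 now; Bob offers that and keeps 7.958642.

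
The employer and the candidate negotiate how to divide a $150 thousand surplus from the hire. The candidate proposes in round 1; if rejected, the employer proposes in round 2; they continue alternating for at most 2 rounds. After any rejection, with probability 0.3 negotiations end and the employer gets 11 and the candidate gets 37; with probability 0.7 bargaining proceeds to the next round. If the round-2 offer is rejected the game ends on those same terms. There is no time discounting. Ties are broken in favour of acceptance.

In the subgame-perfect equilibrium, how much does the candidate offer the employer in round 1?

82.4

Round 2 (the employer proposes): the candidate gets 37 if talks fail, so the employer offers 37 and keeps 113.
Round 1 (the candidate proposes): rejecting gives the employer an expected 0.7 × 113 + 0.3 × 11 = 82.4, so the candidate offers 82.4, keeping 67.6.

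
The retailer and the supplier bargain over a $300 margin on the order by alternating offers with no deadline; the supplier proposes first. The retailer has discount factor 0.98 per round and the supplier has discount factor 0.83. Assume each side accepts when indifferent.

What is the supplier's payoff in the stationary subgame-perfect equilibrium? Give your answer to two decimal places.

32.15

In a stationary SPE each proposer offers the other exactly their discounted continuation value.
If the supplier keeps x when proposing and the retailer keeps y when proposing, then x = 300 − 0.98y and y = 300 − 0.83x.
Solving: x = 300(1 − 0.98) / (1 − 0.83·0.98) = 6 / 0.1866 ≈ 32.1543.
The retailer gets 300 − 32.1543 ≈ 267.8457.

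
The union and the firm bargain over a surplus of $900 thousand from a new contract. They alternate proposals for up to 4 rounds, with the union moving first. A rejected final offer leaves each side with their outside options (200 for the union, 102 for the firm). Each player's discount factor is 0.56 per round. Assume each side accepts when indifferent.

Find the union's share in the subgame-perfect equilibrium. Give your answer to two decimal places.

Solve by backward induction from round 4.
Round 4 (the firm proposes): the union gets 200 if talks fail, so the firm offers 200 and keeps 700.
Round 3 (the union proposes): the firm can get 700 next round, worth 0.56 × 700 = 392 now. The union offers 392 and keeps 900 − 392 = 508.
Round 2 (the firm proposes): the union can get 508 next round, worth 0.56 × 508 = 284.48 now, so the firm offers 284.48, keeping 615.52.
Round 1 (the union proposes): the firm can get 615.52 next round, worth 0.56 × 615.52 = 344.6912 now; the union offers that and keeps 555.3088.

555.31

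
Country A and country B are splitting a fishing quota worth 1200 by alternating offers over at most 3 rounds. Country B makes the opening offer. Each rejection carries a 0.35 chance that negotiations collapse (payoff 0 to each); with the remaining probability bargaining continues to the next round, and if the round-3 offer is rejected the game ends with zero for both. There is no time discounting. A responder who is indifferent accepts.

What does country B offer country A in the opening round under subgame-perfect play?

Round 3 (country B proposes): country A will accept anything ≥ 0, so country B offers 0 and keeps 1200.
Round 2 (country A proposes): rejecting gives country B an expected 0.65 × 1200 = 780, so country A offers 780, keeping 420.
Round 1 (country B proposes): rejecting gives country A an expected 0.65 × 420 = 273; country B offers that and keeps 927.

273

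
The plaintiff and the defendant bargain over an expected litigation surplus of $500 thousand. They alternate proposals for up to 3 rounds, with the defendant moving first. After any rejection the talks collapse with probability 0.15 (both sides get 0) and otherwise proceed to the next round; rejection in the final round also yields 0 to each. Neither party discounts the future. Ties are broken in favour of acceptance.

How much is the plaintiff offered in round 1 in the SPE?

63.75

Round 3 (the defendant proposes): the plaintiff will accept anything ≥ 0, so the defendant offers 0 and keeps 500.
Round 2 (the plaintiff proposes): rejecting gives the defendant an expected 0.85 × 500 = 425. The plaintiff offers 425 and keeps 500 − 425 = 75.
Round 1 (the defendant proposes): rejecting gives the plaintiff an expected 0.85 × 75 = 63.75; the defendant offers that and keeps 436.25.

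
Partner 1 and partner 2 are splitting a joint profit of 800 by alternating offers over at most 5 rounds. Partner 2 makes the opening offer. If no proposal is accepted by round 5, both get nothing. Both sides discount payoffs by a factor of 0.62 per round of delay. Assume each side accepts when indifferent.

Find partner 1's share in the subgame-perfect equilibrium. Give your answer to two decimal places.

By backward induction:
Round 5 (partner 2 proposes): rejection yields 0 for partner 1; partner 2 offers 0 and keeps 800.
Round 4 (partner 1 proposes): partner 2 can get 800 next round, worth 0.62 × 800 = 496 now; partner 1 offers that and keeps 304.
Round 3 (partner 2 proposes): partner 1 can get 304 next round, worth 0.62 × 304 = 188.48 now. Partner 2 offers 188.48 and keeps 800 − 188.48 = 611.52.
Round 2 (partner 1 proposes): partner 2 can get 611.52 next round, worth 0.62 × 611.52 = 379.1424 now. Partner 1 offers 379.1424 and keeps 800 − 379.1424 = 420.8576.
Round 1 (partner 2 proposes): partner 1 can get 420.8576 next round, worth 0.62 × 420.8576 = 260.931712 now; partner 2 offers that and keeps 539.068288.

260.93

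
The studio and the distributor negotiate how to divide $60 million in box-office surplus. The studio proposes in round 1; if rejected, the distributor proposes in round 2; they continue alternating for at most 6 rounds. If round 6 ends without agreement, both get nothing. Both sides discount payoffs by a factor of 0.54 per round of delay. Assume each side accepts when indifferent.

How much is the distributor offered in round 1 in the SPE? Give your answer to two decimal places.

22.00

By backward induction:
Round 6 (the distributor proposes): rejection yields 0 for the studio; the distributor offers 0 and keeps 60.
Round 5 (the studio proposes): the distributor can get 60 next round, worth 0.54 × 60 = 32.4 now, so the studio offers 32.4, keeping 27.6.
Round 4 (the distributor proposes): the studio can get 27.6 next round, worth 0.54 × 27.6 = 14.904 now. The distributor offers 14.904 and keeps 60 − 14.904 = 45.096.
Round 3 (the studio proposes): the distributor can get 45.096 next round, worth 0.54 × 45.096 = 24.35184 now. The studio offers 24.35184 and keeps 60 − 24.35184 = 35.64816.
Round 2 (the distributor proposes): the studio can get 35.64816 next round, worth 0.54 × 35.64816 = 19.2500064 now, so the distributor offers 19.2500064, keeping 40.7499936.
Round 1 (the studio proposes): the distributor can get 40.7499936 next round, worth 0.54 × 40.7499936 = 22.004996544 now, so the studio offers 22.004996544, keeping 37.995003456.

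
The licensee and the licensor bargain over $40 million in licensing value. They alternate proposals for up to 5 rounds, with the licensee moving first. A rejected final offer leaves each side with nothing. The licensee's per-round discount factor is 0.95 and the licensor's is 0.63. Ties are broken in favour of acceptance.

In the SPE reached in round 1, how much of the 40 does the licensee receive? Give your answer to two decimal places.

Round 5 (the licensee proposes): the licensor will accept anything ≥ 0, so the licensee offers 0 and keeps 40.
Round 4 (the licensor proposes): the licensee can get 40 next round, worth 0.95 × 40 = 38 now. The licensor offers 38 and keeps 40 − 38 = 2.
Round 3 (the licensee proposes): the licensor can get 2 next round, worth 0.63 × 2 = 1.26 now, so the licensee offers 1.26, keeping 38.74.
Round 2 (the licensor proposes): the licensee can get 38.74 next round, worth 0.95 × 38.74 = 36.803 now. The licensor offers 36.803 and keeps 40 − 36.803 = 3.197.
Round 1 (the licensee proposes): the licensor can get 3.197 next round, worth 0.63 × 3.197 = 2.01411 now, so the licensee offers 2.01411, keeping 37.98589.

37.99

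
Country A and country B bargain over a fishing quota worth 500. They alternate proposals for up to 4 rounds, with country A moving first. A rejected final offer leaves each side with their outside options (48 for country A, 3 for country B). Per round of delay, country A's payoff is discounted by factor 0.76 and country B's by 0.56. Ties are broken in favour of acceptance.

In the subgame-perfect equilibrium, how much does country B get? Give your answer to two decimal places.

By backward induction:
Round 4 (country B proposes): country A gets 48 if talks fail, so country B offers 48 and keeps 452.
Round 3 (country A proposes): country B can get 452 next round, worth 0.56 × 452 = 253.12 now, so country A offers 253.12, keeping 246.88.
Round 2 (country B proposes): country A can get 246.88 next round, worth 0.76 × 246.88 = 187.6288 now. Country B offers 187.6288 and keeps 500 − 187.6288 = 312.3712.
Round 1 (country A proposes): country B can get 312.3712 next round, worth 0.56 × 312.3712 = 174.927872 now; country A offers that and keeps 325.072128.

174.93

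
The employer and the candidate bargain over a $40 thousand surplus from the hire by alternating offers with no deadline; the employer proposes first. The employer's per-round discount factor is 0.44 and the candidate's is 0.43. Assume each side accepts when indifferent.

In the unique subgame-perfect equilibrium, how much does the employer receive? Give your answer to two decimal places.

28.12

Let x be the employer's share when the employer proposes and y be the candidate's share when the candidate proposes.
The candidate accepts iff offered ≥ 0.43·y, so x = 40 − 0.43y. Symmetrically y = 40 − 0.44x.
Substituting: x = 40 − 0.43(40 − 0.44x), giving x(1 − 0.44·0.43) = 40(1 − 0.43).
So x = 40 × 0.57 / 0.8108 ≈ 28.1204, and the candidate receives 40 − x ≈ 11.8796.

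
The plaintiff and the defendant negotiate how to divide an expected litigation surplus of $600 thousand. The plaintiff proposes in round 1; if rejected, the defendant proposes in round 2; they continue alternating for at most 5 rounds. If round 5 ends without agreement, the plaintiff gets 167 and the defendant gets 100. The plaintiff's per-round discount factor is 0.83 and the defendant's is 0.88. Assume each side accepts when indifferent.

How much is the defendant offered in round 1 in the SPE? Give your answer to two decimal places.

208.67

Round 5 (the plaintiff proposes): the defendant gets 100 if talks fail, so the plaintiff offers 100 and keeps 500.
Round 4 (the defendant proposes): the plaintiff can get 500 next round, worth 0.83 × 500 = 415 now. The defendant offers 415 and keeps 600 − 415 = 185.
Round 3 (the plaintiff proposes): the defendant can get 185 next round, worth 0.88 × 185 = 162.8 now, so the plaintiff offers 162.8, keeping 437.2.
Round 2 (the defendant proposes): the plaintiff can get 437.2 next round, worth 0.83 × 437.2 = 362.876 now. The defendant offers 362.876 and keeps 600 − 362.876 = 237.124.
Round 1 (the plaintiff proposes): the defendant can get 237.124 next round, worth 0.88 × 237.124 = 208.66912 now; the plaintiff offers that and keeps 391.33088.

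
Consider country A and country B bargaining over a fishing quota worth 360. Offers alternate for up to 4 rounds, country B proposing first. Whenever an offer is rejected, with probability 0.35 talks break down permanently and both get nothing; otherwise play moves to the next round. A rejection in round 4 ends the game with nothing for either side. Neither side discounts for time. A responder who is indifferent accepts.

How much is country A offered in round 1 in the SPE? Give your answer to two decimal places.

By backward induction:
Round 4 (country A proposes): rejection yields 0 for country B; country A offers 0 and keeps 360.
Round 3 (country B proposes): rejecting gives country A an expected 0.65 × 360 = 234, so country B offers 234, keeping 126.
Round 2 (country A proposes): rejecting gives country B an expected 0.65 × 126 = 81.9; country A offers that and keeps 278.1.
Round 1 (country B proposes): rejecting gives country A an expected 0.65 × 278.1 = 180.765. Country B offers 180.765 and keeps 360 − 180.765 = 179.235.

180.77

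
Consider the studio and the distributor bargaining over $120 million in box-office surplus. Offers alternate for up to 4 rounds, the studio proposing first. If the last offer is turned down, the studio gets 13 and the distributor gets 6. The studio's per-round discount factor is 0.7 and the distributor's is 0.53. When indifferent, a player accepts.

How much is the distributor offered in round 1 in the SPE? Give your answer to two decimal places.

Round 4 (the distributor proposes): the studio gets 13 if talks fail, so the distributor offers 13 and keeps 107.
Round 3 (the studio proposes): the distributor can get 107 next round, worth 0.53 × 107 = 56.71 now, so the studio offers 56.71, keeping 63.29.
Round 2 (the distributor proposes): the studio can get 63.29 next round, worth 0.7 × 63.29 = 44.303 now. The distributor offers 44.303 and keeps 120 − 44.303 = 75.697.
Round 1 (the studio proposes): the distributor can get 75.697 next round, worth 0.53 × 75.697 = 40.11941 now, so the studio offers 40.11941, keeping 79.88059.

40.12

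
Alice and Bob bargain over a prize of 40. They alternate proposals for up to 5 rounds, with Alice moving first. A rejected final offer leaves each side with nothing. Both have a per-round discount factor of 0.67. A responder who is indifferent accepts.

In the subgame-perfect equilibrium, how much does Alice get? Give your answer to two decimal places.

27.19

Work backward from the last round.
Round 5 (Alice proposes): rejection yields 0 for Bob; Alice offers 0 and keeps 40.
Round 4 (Bob proposes): Alice can get 40 next round, worth 0.67 × 40 = 26.8 now, so Bob offers 26.8, keeping 13.2.
Round 3 (Alice proposes): Bob can get 13.2 next round, worth 0.67 × 13.2 = 8.844 now; Alice offers that and keeps 31.156.
Round 2 (Bob proposes): Alice can get 31.156 next round, worth 0.67 × 31.156 = 20.87452 now, so Bob offers 20.87452, keeping 19.12548.
Round 1 (Alice proposes): Bob can get 19.12548 next round, worth 0.67 × 19.12548 = 12.8140716 now, so Alice offers 12.8140716, keeping 27.1859284.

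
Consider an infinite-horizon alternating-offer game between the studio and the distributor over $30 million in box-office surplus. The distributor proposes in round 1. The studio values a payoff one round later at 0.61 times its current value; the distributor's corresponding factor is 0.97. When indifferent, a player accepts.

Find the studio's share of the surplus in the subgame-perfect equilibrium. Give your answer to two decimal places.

Let x be the distributor's share when the distributor proposes and y be the studio's share when the studio proposes.
The studio accepts iff offered ≥ 0.61·y, so x = 30 − 0.61y. Symmetrically y = 30 − 0.97x.
Substituting: x = 30 − 0.61(30 − 0.97x), giving x(1 − 0.97·0.61) = 30(1 − 0.61).
So x = 30 × 0.39 / 0.4083 ≈ 28.6554, and the studio receives 30 − x ≈ 1.3446.

1.34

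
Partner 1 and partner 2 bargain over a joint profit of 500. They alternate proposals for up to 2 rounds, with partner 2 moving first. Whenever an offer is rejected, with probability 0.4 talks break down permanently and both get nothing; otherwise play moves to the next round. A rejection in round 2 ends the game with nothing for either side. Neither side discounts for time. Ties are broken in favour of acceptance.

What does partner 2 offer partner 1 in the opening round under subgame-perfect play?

Round 2 (partner 1 proposes): partner 2 will accept anything ≥ 0, so partner 1 offers 0 and keeps 500.
Round 1 (partner 2 proposes): rejecting gives partner 1 an expected 0.6 × 500 = 300. Partner 2 offers 300 and keeps 500 − 300 = 200.

300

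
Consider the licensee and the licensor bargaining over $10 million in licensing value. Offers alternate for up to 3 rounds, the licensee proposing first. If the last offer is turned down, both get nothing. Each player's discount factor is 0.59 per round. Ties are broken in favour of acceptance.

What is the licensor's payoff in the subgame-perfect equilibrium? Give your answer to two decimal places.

Round 3 (the licensee proposes): the licensor will accept anything ≥ 0, so the licensee offers 0 and keeps 10.
Round 2 (the licensor proposes): the licensee can get 10 next round, worth 0.59 × 10 = 5.9 now; the licensor offers that and keeps 4.1.
Round 1 (the licensee proposes): the licensor can get 4.1 next round, worth 0.59 × 4.1 = 2.419 now; the licensee offers that and keeps 7.581.

2.42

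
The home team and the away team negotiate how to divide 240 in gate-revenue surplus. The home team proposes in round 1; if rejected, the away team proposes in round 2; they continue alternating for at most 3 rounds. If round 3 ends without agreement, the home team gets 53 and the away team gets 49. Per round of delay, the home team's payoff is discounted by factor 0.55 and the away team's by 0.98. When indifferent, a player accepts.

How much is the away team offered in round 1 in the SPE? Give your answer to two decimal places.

132.25

Round 3 (the home team proposes): the away team gets 49 if talks fail, so the home team offers 49 and keeps 191.
Round 2 (the away team proposes): the home team can get 191 next round, worth 0.55 × 191 = 105.05 now. The away team offers 105.05 and keeps 240 − 105.05 = 134.95.
Round 1 (the home team proposes): the away team can get 134.95 next round, worth 0.98 × 134.95 = 132.251 now; the home team offers that and keeps 107.749.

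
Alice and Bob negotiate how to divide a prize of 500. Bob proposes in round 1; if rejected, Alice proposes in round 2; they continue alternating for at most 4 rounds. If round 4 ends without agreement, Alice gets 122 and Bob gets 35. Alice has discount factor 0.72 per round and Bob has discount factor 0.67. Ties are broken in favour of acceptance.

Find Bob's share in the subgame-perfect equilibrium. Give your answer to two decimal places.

219.69

Solve by backward induction from round 4.
Round 4 (Alice proposes): Bob gets 35 if talks fail, so Alice offers 35 and keeps 465.
Round 3 (Bob proposes): Alice can get 465 next round, worth 0.72 × 465 = 334.8 now, so Bob offers 334.8, keeping 165.2.
Round 2 (Alice proposes): Bob can get 165.2 next round, worth 0.67 × 165.2 = 110.684 now, so Alice offers 110.684, keeping 389.316.
Round 1 (Bob proposes): Alice can get 389.316 next round, worth 0.72 × 389.316 = 280.30752 now. Bob offers 280.30752 and keeps 500 − 280.30752 = 219.69248.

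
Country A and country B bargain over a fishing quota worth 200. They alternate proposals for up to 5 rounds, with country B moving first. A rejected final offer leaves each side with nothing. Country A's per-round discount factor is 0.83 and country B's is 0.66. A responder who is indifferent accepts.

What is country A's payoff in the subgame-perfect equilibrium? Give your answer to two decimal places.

Solve by backward induction from round 5.
Round 5 (country B proposes): country A will accept anything ≥ 0, so country B offers 0 and keeps 200.
Round 4 (country A proposes): country B can get 200 next round, worth 0.66 × 200 = 132 now, so country A offers 132, keeping 68.
Round 3 (country B proposes): country A can get 68 next round, worth 0.83 × 68 = 56.44 now, so country B offers 56.44, keeping 143.56.
Round 2 (country A proposes): country B can get 143.56 next round, worth 0.66 × 143.56 = 94.7496 now; country A offers that and keeps 105.2504.
Round 1 (country B proposes): country A can get 105.2504 next round, worth 0.83 × 105.2504 = 87.357832 now. Country B offers 87.357832 and keeps 200 − 87.357832 = 112.642168.

87.36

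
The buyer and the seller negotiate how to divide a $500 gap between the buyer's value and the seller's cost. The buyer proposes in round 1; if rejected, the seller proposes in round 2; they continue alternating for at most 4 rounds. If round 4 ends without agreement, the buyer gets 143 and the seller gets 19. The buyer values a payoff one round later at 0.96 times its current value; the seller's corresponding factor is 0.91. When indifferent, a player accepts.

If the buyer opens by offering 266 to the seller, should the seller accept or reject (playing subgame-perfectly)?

Reject

Round 4 (the seller proposes): the buyer gets 143 if talks fail, so the seller offers 143 and keeps 357.
Round 3 (the buyer proposes): the seller can get 357 next round, worth 0.91 × 357 = 324.87 now, so the buyer offers 324.87, keeping 175.13.
Round 2 (the seller proposes): the buyer can get 175.13 next round, worth 0.96 × 175.13 = 168.1248 now; the seller offers that and keeps 331.8752.
So by rejecting in round 1, the seller gets 331.8752 next round, worth 0.91 × 331.8752 = 302.006432 now.
Offer 266 < 302.006432, so the seller rejects.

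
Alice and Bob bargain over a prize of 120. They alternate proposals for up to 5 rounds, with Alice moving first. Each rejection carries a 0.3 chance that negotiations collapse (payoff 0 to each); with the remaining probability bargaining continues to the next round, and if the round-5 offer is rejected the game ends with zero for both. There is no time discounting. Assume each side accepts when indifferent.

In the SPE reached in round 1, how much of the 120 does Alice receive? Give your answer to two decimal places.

Round 5 (Alice proposes): Bob will accept anything ≥ 0, so Alice offers 0 and keeps 120.
Round 4 (Bob proposes): rejecting gives Alice an expected 0.7 × 120 = 84, so Bob offers 84, keeping 36.
Round 3 (Alice proposes): rejecting gives Bob an expected 0.7 × 36 = 25.2, so Alice offers 25.2, keeping 94.8.
Round 2 (Bob proposes): rejecting gives Alice an expected 0.7 × 94.8 = 66.36; Bob offers that and keeps 53.64.
Round 1 (Alice proposes): rejecting gives Bob an expected 0.7 × 53.64 = 37.548; Alice offers that and keeps 82.452.

82.45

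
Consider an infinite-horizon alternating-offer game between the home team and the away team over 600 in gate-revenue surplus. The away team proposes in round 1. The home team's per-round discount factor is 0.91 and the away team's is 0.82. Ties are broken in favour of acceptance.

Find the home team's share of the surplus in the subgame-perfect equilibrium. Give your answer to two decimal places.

387.23

Let x be the away team's share when the away team proposes and y be the home team's share when the home team proposes.
The home team accepts iff offered ≥ 0.91·y, so x = 600 − 0.91y. Symmetrically y = 600 − 0.82x.
Substituting: x = 600 − 0.91(600 − 0.82x), giving x(1 − 0.82·0.91) = 600(1 − 0.91).
So x = 600 × 0.09 / 0.2538 ≈ 212.7660, and the home team receives 600 − x ≈ 387.2340.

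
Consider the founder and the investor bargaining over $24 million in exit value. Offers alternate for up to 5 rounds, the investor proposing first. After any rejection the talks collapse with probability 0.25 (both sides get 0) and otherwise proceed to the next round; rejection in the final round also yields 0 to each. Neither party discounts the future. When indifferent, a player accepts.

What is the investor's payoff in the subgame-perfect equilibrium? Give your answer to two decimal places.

16.97

By backward induction:
Round 5 (the investor proposes): the founder will accept anything ≥ 0, so the investor offers 0 and keeps 24.
Round 4 (the founder proposes): rejecting gives the investor an expected 0.75 × 24 = 18; the founder offers that and keeps 6.
Round 3 (the investor proposes): rejecting gives the founder an expected 0.75 × 6 = 4.5, so the investor offers 4.5, keeping 19.5.
Round 2 (the founder proposes): rejecting gives the investor an expected 0.75 × 19.5 = 14.625; the founder offers that and keeps 9.375.
Round 1 (the investor proposes): rejecting gives the founder an expected 0.75 × 9.375 = 7.03125. The investor offers 7.03125 and keeps 24 − 7.03125 = 16.96875.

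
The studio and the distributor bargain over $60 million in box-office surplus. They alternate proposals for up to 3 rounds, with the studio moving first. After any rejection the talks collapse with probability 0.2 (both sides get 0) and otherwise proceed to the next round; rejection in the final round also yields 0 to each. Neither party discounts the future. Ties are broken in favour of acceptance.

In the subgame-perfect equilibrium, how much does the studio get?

50.4

Round 3 (the studio proposes): the distributor will accept anything ≥ 0, so the studio offers 0 and keeps 60.
Round 2 (the distributor proposes): rejecting gives the studio an expected 0.8 × 60 = 48. The distributor offers 48 and keeps 60 − 48 = 12.
Round 1 (the studio proposes): rejecting gives the distributor an expected 0.8 × 12 = 9.6. The studio offers 9.6 and keeps 60 − 9.6 = 50.4.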